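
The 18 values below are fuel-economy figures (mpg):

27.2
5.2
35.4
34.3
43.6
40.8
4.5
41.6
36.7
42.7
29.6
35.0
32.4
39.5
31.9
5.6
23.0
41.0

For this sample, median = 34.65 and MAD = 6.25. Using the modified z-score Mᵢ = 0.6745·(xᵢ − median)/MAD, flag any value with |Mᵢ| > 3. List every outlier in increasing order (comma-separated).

|Mᵢ| > 3 ⇔ |xᵢ − 34.65| > 3·6.25/0.6745 = 27.80.
So outliers lie outside [6.85, 62.45].
4.5: M = -3.25 → outlier.
5.2: M = -3.18 → outlier.
5.6: M = -3.14 → outlier.

4.5, 5.2, 5.6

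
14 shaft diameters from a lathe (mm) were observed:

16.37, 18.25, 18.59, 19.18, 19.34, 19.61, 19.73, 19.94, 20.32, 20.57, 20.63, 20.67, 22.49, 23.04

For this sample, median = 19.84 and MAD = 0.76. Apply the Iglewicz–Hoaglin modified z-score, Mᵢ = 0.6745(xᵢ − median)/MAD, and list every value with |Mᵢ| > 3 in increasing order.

16.37

|Mᵢ| > 3 ⇔ |xᵢ − 19.84| > 3·0.76/0.6745 = 3.38.
So outliers lie outside [16.46, 23.22].
16.37: M = -3.08 → outlier.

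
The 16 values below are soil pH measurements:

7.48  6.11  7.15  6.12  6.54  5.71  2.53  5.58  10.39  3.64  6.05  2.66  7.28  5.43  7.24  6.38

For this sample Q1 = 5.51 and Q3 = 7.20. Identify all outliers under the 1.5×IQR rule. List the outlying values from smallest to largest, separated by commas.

IQR = Q3 − Q1 = 7.20 − 5.51 = 1.69.
Lower fence = Q1 − 1.5·IQR = 5.51 − 2.535 = 2.975.
Upper fence = Q3 + 1.5·IQR = 7.20 + 2.535 = 9.735.
2.53 < 2.975 → outlier.
2.66 < 2.975 → outlier.
10.39 > 9.735 → outlier.
All remaining values lie within [2.975, 9.735].

2.53, 2.66, 10.39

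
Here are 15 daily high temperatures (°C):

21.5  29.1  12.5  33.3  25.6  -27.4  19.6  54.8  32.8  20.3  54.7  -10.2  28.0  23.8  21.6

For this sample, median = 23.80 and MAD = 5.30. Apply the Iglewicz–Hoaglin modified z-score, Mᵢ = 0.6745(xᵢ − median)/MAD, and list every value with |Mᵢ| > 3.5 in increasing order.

|Mᵢ| > 3.5 ⇔ |xᵢ − 23.80| > 3.5·5.30/0.6745 = 27.50.
So outliers lie outside [-3.70, 51.30].
-27.4: M = -6.52 → outlier.
-10.2: M = -4.33 → outlier.
54.7: M = 3.93 → outlier.
54.8: M = 3.95 → outlier.

-27.4, -10.2, 54.7, 54.8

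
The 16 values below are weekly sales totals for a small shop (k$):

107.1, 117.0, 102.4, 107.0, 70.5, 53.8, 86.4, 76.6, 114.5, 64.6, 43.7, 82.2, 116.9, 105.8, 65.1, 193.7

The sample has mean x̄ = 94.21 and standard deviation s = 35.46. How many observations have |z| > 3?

Cutoffs: x̄ ± 3s = [-12.17, 200.59].
Every value lies within the cutoffs.

0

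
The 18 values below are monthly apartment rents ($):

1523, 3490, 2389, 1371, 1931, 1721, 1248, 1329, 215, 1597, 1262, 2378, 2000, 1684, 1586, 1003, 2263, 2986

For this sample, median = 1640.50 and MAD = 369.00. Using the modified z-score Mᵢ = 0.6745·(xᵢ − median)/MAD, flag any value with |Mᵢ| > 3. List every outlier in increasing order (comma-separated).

3490

|Mᵢ| > 3 ⇔ |xᵢ − 1640.50| > 3·369.00/0.6745 = 1641.22.
So outliers lie outside [-0.72, 3281.72].
3490: M = 3.38 → outlier.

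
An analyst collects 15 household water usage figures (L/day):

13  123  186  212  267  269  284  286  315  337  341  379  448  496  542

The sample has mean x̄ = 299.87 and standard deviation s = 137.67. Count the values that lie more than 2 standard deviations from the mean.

Cutoffs: x̄ ± 2s = [24.53, 575.21].
Outside the cutoffs: 13.

1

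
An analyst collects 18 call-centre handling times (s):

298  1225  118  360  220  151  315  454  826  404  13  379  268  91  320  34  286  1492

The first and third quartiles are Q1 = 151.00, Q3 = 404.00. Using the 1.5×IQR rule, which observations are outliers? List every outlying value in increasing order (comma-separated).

IQR = Q3 − Q1 = 404.00 − 151.00 = 253.00.
Lower fence = Q1 − 1.5·IQR = 151.00 − 379.50 = -228.50.
Upper fence = Q3 + 1.5·IQR = 404.00 + 379.50 = 783.50.
826 > 783.50 → outlier.
1225 > 783.50 → outlier.
1492 > 783.50 → outlier.
All remaining values lie within [-228.50, 783.50].

826, 1225, 1492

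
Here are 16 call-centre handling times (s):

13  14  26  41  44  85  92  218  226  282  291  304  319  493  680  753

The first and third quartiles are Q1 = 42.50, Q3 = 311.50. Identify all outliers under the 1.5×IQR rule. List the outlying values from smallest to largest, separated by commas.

IQR = Q3 − Q1 = 311.50 − 42.50 = 269.00.
Lower fence = Q1 − 1.5·IQR = 42.50 − 403.50 = -361.00.
Upper fence = Q3 + 1.5·IQR = 311.50 + 403.50 = 715.00.
753 > 715.00 → outlier.
All remaining values lie within [-361.00, 715.00].

753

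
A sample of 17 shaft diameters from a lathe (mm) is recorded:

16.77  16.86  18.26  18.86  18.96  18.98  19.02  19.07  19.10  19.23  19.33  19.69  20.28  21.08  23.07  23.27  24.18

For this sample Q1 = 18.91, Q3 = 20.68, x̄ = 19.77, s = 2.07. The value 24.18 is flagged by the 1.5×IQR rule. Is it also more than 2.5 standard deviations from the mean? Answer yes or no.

z = (24.18 − 19.77) / 2.07 = 2.13.
|z| = 2.13 ≤ 2.5.

no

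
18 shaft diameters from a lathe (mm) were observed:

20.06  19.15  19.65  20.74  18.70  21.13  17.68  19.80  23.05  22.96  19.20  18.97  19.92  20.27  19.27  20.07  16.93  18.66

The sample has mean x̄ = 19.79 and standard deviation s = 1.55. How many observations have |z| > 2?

Cutoffs: x̄ ± 2s = [16.69, 22.89].
Outside the cutoffs: 22.96, 23.05.

2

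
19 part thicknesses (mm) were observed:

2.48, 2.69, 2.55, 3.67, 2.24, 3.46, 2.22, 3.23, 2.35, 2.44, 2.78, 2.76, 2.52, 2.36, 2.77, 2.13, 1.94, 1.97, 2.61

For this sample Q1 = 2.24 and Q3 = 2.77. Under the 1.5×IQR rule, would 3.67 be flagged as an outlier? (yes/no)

IQR = Q3 − Q1 = 2.77 − 2.24 = 0.53.
Lower fence = Q1 − 1.5·IQR = 2.24 − 0.795 = 1.445.
Upper fence = Q3 + 1.5·IQR = 2.77 + 0.795 = 3.565.
3.67 lies above the upper fence.

yes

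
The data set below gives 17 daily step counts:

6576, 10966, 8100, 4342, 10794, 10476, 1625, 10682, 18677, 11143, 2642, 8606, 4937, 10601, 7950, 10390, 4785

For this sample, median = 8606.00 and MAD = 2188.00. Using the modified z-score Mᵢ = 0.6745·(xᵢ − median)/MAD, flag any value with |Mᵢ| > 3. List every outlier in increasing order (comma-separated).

|Mᵢ| > 3 ⇔ |xᵢ − 8606.00| > 3·2188.00/0.6745 = 9731.65.
So outliers lie outside [-1125.65, 18337.65].
18677: M = 3.10 → outlier.

18677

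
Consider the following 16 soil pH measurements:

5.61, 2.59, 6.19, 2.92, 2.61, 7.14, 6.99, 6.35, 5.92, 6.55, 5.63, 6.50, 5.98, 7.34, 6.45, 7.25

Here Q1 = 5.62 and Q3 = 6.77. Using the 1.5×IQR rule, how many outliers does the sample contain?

3

IQR = 1.15; fences at 5.62 − 1.725 = 3.895 and 6.77 + 1.725 = 8.495.
Outside the cutoffs: 2.59, 2.61, 2.92.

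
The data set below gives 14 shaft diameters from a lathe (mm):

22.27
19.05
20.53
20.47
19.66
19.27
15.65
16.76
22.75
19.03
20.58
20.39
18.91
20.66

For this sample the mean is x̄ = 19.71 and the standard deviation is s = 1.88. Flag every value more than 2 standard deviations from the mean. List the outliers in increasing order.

Cutoffs at x̄ ± 2s: 19.71 ± 2·1.88 = [15.95, 23.47].
15.65: z = -2.16, |z| > 2 → outlier.
Every other value lies within [15.95, 23.47].

15.65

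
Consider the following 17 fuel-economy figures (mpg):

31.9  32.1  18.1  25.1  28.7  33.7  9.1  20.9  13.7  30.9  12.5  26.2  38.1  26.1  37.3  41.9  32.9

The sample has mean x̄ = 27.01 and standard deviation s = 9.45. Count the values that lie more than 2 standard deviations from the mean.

0

Cutoffs: x̄ ± 2s = [8.11, 45.91].
Every value lies within the cutoffs.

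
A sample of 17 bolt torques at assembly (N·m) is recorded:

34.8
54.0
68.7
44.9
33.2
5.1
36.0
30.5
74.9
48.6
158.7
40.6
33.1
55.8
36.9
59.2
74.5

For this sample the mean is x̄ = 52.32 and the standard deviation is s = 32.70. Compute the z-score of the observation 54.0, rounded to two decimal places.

z = (54.0 − 52.32) / 32.70 = 0.05.

0.05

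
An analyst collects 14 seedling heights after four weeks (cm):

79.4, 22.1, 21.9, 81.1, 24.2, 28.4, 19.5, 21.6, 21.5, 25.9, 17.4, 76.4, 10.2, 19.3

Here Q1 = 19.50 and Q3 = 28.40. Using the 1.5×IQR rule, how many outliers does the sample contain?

IQR = 8.90; fences at 19.50 − 13.35 = 6.15 and 28.40 + 13.35 = 41.75.
Outside the cutoffs: 76.4, 79.4, 81.1.

3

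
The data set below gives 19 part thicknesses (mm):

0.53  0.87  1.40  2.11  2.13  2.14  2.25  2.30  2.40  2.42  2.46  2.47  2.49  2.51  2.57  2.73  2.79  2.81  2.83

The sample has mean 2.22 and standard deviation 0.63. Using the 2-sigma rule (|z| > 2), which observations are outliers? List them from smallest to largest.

Cutoffs at x̄ ± 2s: 2.22 ± 2·0.63 = [0.96, 3.48].
0.53: z = -2.68, |z| > 2 → outlier.
0.87: z = -2.14, |z| > 2 → outlier.
Every other value lies within [0.96, 3.48].

0.53, 0.87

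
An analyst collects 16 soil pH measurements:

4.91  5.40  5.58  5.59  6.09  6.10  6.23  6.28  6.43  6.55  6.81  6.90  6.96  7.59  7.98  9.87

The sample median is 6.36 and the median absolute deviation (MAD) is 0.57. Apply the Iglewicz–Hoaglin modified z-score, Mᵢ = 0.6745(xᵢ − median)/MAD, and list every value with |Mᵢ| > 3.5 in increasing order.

|Mᵢ| > 3.5 ⇔ |xᵢ − 6.36| > 3.5·0.57/0.6745 = 2.96.
So outliers lie outside [3.40, 9.32].
9.87: M = 4.15 → outlier.

9.87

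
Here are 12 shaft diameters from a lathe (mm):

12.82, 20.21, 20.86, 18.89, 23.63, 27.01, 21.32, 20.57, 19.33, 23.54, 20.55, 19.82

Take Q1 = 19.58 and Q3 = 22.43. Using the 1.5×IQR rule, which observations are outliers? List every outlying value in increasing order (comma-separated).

IQR = Q3 − Q1 = 22.43 − 19.58 = 2.85.
Lower fence = Q1 − 1.5·IQR = 19.58 − 4.275 = 15.305.
Upper fence = Q3 + 1.5·IQR = 22.43 + 4.275 = 26.705.
12.82 < 15.305 → outlier.
27.01 > 26.705 → outlier.
All remaining values lie within [15.305, 26.705].

12.82, 27.01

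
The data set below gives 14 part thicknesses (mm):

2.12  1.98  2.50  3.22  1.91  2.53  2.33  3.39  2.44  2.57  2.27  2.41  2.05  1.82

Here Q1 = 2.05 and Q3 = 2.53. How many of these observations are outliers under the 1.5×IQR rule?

IQR = 0.48; fences at 2.05 − 0.72 = 1.33 and 2.53 + 0.72 = 3.25.
Outside the cutoffs: 3.39.

1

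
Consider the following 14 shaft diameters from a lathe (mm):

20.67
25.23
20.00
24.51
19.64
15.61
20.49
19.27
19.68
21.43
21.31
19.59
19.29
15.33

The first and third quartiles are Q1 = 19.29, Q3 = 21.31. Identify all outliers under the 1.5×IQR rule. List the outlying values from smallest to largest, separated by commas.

IQR = Q3 − Q1 = 21.31 − 19.29 = 2.02.
Lower fence = Q1 − 1.5·IQR = 19.29 − 3.03 = 16.26.
Upper fence = Q3 + 1.5·IQR = 21.31 + 3.03 = 24.34.
15.33 < 16.26 → outlier.
15.61 < 16.26 → outlier.
24.51 > 24.34 → outlier.
25.23 > 24.34 → outlier.
All remaining values lie within [16.26, 24.34].

15.33, 15.61, 24.51, 25.23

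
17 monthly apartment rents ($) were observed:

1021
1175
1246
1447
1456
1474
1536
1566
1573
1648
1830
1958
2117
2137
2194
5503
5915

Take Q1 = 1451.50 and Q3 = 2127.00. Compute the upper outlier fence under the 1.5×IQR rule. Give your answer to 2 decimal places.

IQR = Q3 − Q1 = 2127.00 − 1451.50 = 675.50.
Lower fence = Q1 − 1.5·IQR = 1451.50 − 1013.25 = 438.25.
Upper fence = Q3 + 1.5·IQR = 2127.00 + 1013.25 = 3140.25.

3140.25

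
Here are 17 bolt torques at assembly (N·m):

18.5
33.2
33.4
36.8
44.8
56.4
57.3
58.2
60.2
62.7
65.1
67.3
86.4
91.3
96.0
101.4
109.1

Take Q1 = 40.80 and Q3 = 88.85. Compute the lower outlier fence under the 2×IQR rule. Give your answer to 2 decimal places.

-55.30

IQR = Q3 − Q1 = 88.85 − 40.80 = 48.05.
Lower fence = Q1 − 2·IQR = 40.80 − 96.10 = -55.30.
Upper fence = Q3 + 2·IQR = 88.85 + 96.10 = 184.95.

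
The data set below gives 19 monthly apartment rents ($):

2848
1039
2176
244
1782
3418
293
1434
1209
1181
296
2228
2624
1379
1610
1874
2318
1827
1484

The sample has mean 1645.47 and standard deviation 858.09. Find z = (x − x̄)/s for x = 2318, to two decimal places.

0.78

z = (2318 − 1645.47) / 858.09 = 0.78.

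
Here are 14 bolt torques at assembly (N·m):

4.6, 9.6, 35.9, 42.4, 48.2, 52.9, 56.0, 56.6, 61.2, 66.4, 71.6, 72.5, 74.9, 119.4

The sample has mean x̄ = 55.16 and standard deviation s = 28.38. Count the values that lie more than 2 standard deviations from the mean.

1

Cutoffs: x̄ ± 2s = [-1.60, 111.92].
Outside the cutoffs: 119.4.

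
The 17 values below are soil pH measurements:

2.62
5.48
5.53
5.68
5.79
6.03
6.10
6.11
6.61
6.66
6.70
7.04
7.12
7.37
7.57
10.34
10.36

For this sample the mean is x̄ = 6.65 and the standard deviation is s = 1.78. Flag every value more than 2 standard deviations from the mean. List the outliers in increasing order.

2.62, 10.34, 10.36

Cutoffs at x̄ ± 2s: 6.65 ± 2·1.78 = [3.09, 10.21].
2.62: z = -2.26, |z| > 2 → outlier.
10.34: z = 2.07, |z| > 2 → outlier.
10.36: z = 2.08, |z| > 2 → outlier.
Every other value lies within [3.09, 10.21].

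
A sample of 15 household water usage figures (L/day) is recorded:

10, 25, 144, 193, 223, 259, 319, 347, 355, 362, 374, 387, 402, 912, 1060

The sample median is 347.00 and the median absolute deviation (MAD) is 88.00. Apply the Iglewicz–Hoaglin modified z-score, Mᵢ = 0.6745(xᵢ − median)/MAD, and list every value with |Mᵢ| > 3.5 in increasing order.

912, 1060

|Mᵢ| > 3.5 ⇔ |xᵢ − 347.00| > 3.5·88.00/0.6745 = 456.63.
So outliers lie outside [-109.63, 803.63].
912: M = 4.33 → outlier.
1060: M = 5.46 → outlier.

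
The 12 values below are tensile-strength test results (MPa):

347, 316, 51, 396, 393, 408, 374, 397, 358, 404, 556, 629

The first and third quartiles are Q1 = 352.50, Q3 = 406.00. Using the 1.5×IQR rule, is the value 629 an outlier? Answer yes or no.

IQR = Q3 − Q1 = 406.00 − 352.50 = 53.50.
Lower fence = Q1 − 1.5·IQR = 352.50 − 80.25 = 272.25.
Upper fence = Q3 + 1.5·IQR = 406.00 + 80.25 = 486.25.
629 lies above the upper fence.

yes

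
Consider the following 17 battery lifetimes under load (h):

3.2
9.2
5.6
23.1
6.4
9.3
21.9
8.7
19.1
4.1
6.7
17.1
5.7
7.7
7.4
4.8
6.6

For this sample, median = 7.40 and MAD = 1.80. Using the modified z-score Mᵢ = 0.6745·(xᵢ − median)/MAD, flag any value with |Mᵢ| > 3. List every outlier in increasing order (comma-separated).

17.1, 19.1, 21.9, 23.1

|Mᵢ| > 3 ⇔ |xᵢ − 7.40| > 3·1.80/0.6745 = 8.01.
So outliers lie outside [-0.61, 15.41].
17.1: M = 3.63 → outlier.
19.1: M = 4.38 → outlier.
21.9: M = 5.43 → outlier.
23.1: M = 5.88 → outlier.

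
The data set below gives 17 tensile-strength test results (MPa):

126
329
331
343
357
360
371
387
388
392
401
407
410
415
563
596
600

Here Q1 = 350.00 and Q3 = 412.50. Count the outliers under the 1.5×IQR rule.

IQR = 62.50; fences at 350.00 − 93.75 = 256.25 and 412.50 + 93.75 = 506.25.
Outside the cutoffs: 126, 563, 596, 600.

4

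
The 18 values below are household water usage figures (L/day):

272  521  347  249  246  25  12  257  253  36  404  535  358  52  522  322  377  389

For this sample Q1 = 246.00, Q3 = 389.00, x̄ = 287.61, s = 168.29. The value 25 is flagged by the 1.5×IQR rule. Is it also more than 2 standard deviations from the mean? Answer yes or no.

no

z = (25 − 287.61) / 168.29 = -1.56.
|z| = 1.56 ≤ 2.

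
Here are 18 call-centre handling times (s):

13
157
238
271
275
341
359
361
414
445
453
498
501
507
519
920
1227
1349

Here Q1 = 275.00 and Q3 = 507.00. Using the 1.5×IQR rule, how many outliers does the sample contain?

IQR = 232.00; fences at 275.00 − 348.00 = -73.00 and 507.00 + 348.00 = 855.00.
Outside the cutoffs: 920, 1227, 1349.

3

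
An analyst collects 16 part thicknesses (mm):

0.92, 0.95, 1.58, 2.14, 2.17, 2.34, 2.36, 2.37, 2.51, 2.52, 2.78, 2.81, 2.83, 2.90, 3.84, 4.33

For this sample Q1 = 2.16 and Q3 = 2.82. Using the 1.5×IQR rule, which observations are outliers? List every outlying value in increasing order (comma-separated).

0.92, 0.95, 3.84, 4.33

IQR = Q3 − Q1 = 2.82 − 2.16 = 0.66.
Lower fence = Q1 − 1.5·IQR = 2.16 − 0.99 = 1.17.
Upper fence = Q3 + 1.5·IQR = 2.82 + 0.99 = 3.81.
0.92 < 1.17 → outlier.
0.95 < 1.17 → outlier.
3.84 > 3.81 → outlier.
4.33 > 3.81 → outlier.
All remaining values lie within [1.17, 3.81].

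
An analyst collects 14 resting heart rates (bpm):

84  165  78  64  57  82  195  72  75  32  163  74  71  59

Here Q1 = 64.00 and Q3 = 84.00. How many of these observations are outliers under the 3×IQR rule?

3

IQR = 20.00; fences at 64.00 − 60.00 = 4.00 and 84.00 + 60.00 = 144.00.
Outside the cutoffs: 163, 165, 195.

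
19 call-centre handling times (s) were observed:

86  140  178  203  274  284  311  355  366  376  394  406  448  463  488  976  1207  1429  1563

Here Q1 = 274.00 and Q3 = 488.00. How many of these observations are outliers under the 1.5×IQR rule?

IQR = 214.00; fences at 274.00 − 321.00 = -47.00 and 488.00 + 321.00 = 809.00.
Outside the cutoffs: 976, 1207, 1429, 1563.

4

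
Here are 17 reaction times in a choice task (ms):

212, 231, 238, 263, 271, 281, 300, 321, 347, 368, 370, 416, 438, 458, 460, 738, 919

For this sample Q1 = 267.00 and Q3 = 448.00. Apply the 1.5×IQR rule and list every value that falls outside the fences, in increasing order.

IQR = Q3 − Q1 = 448.00 − 267.00 = 181.00.
Lower fence = Q1 − 1.5·IQR = 267.00 − 271.50 = -4.50.
Upper fence = Q3 + 1.5·IQR = 448.00 + 271.50 = 719.50.
738 > 719.50 → outlier.
919 > 719.50 → outlier.
All remaining values lie within [-4.50, 719.50].

738, 919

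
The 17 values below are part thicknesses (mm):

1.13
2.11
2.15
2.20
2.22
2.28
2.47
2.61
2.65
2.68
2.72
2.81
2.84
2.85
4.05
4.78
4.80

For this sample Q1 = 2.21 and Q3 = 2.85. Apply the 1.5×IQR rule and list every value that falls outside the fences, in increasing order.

1.13, 4.05, 4.78, 4.80

IQR = Q3 − Q1 = 2.85 − 2.21 = 0.64.
Lower fence = Q1 − 1.5·IQR = 2.21 − 0.96 = 1.25.
Upper fence = Q3 + 1.5·IQR = 2.85 + 0.96 = 3.81.
1.13 < 1.25 → outlier.
4.05 > 3.81 → outlier.
4.78 > 3.81 → outlier.
4.80 > 3.81 → outlier.
All remaining values lie within [1.25, 3.81].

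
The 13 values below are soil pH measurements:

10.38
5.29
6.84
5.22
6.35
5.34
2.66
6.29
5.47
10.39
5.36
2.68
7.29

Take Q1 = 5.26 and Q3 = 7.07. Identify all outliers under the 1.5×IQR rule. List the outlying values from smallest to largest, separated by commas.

10.38, 10.39

IQR = Q3 − Q1 = 7.07 − 5.26 = 1.81.
Lower fence = Q1 − 1.5·IQR = 5.26 − 2.715 = 2.545.
Upper fence = Q3 + 1.5·IQR = 7.07 + 2.715 = 9.785.
10.38 > 9.785 → outlier.
10.39 > 9.785 → outlier.
All remaining values lie within [2.545, 9.785].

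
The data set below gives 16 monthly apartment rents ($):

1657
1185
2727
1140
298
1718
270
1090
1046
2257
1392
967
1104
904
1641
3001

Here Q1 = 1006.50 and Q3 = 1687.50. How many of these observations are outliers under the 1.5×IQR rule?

2

IQR = 681.00; fences at 1006.50 − 1021.50 = -15.00 and 1687.50 + 1021.50 = 2709.00.
Outside the cutoffs: 2727, 3001.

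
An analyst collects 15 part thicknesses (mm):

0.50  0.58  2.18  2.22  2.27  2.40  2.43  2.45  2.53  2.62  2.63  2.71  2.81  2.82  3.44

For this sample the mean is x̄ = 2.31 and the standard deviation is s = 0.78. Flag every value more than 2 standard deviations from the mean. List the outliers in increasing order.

0.50, 0.58

Cutoffs at x̄ ± 2s: 2.31 ± 2·0.78 = [0.75, 3.87].
0.50: z = -2.32, |z| > 2 → outlier.
0.58: z = -2.22, |z| > 2 → outlier.
Every other value lies within [0.75, 3.87].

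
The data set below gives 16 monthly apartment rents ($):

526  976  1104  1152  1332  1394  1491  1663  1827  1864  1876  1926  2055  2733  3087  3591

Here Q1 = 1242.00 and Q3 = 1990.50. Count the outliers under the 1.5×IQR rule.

IQR = 748.50; fences at 1242.00 − 1122.75 = 119.25 and 1990.50 + 1122.75 = 3113.25.
Outside the cutoffs: 3591.

1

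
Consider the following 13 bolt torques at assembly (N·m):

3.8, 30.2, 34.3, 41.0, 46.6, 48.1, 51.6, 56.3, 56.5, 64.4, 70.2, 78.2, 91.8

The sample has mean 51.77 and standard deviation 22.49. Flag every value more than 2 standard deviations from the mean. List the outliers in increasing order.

3.8

Cutoffs at x̄ ± 2s: 51.77 ± 2·22.49 = [6.79, 96.75].
3.8: z = -2.13, |z| > 2 → outlier.
Every other value lies within [6.79, 96.75].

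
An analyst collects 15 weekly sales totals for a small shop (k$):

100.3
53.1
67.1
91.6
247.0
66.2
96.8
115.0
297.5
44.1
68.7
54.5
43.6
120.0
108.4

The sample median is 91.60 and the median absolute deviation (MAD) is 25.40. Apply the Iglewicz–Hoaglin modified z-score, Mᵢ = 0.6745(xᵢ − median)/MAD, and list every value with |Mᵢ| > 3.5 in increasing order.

247.0, 297.5

|Mᵢ| > 3.5 ⇔ |xᵢ − 91.60| > 3.5·25.40/0.6745 = 131.80.
So outliers lie outside [-40.20, 223.40].
247.0: M = 4.13 → outlier.
297.5: M = 5.47 → outlier.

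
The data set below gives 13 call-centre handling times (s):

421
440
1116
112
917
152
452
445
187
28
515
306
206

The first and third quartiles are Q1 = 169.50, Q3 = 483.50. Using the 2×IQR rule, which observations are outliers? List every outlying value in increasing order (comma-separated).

1116

IQR = Q3 − Q1 = 483.50 − 169.50 = 314.00.
Lower fence = Q1 − 2·IQR = 169.50 − 628.00 = -458.50.
Upper fence = Q3 + 2·IQR = 483.50 + 628.00 = 1111.50.
1116 > 1111.50 → outlier.
All remaining values lie within [-458.50, 1111.50].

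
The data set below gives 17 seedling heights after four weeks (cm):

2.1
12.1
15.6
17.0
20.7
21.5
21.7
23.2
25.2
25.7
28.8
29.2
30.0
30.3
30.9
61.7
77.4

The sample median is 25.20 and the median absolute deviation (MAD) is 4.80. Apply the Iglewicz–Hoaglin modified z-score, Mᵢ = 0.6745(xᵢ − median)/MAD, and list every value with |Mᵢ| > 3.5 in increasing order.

|Mᵢ| > 3.5 ⇔ |xᵢ − 25.20| > 3.5·4.80/0.6745 = 24.91.
So outliers lie outside [0.29, 50.11].
61.7: M = 5.13 → outlier.
77.4: M = 7.34 → outlier.

61.7, 77.4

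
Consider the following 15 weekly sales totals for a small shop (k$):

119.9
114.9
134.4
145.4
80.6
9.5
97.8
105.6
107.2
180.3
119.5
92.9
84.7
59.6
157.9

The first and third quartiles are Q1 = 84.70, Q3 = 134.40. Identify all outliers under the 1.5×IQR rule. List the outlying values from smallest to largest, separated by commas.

9.5

IQR = Q3 − Q1 = 134.40 − 84.70 = 49.70.
Lower fence = Q1 − 1.5·IQR = 84.70 − 74.55 = 10.15.
Upper fence = Q3 + 1.5·IQR = 134.40 + 74.55 = 208.95.
9.5 < 10.15 → outlier.
All remaining values lie within [10.15, 208.95].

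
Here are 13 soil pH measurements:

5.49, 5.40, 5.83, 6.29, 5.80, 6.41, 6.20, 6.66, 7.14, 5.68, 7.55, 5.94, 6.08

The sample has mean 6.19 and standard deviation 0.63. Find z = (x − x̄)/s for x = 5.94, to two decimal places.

z = (5.94 − 6.19) / 0.63 = -0.40.

-0.40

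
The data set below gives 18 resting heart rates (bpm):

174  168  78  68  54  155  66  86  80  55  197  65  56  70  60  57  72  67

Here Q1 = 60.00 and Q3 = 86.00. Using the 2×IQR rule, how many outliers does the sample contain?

4

IQR = 26.00; fences at 60.00 − 52.00 = 8.00 and 86.00 + 52.00 = 138.00.
Outside the cutoffs: 155, 168, 174, 197.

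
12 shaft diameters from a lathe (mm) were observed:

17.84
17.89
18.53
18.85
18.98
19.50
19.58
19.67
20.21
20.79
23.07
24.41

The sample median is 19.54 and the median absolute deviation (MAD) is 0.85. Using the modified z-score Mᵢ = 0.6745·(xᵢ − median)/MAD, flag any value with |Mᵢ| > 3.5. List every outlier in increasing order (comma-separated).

24.41

|Mᵢ| > 3.5 ⇔ |xᵢ − 19.54| > 3.5·0.85/0.6745 = 4.41.
So outliers lie outside [15.13, 23.95].
24.41: M = 3.86 → outlier.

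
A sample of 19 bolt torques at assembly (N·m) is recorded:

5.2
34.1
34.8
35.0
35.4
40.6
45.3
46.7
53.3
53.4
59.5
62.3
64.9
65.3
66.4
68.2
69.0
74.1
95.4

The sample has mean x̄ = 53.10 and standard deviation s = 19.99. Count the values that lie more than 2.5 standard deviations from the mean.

0

Cutoffs: x̄ ± 2.5s = [3.125, 103.075].
Every value lies within the cutoffs.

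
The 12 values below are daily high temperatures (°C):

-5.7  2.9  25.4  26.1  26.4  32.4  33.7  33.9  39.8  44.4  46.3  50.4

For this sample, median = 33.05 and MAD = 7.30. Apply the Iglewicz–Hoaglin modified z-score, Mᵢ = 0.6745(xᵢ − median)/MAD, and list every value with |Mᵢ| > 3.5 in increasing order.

|Mᵢ| > 3.5 ⇔ |xᵢ − 33.05| > 3.5·7.30/0.6745 = 37.88.
So outliers lie outside [-4.83, 70.93].
-5.7: M = -3.58 → outlier.

-5.7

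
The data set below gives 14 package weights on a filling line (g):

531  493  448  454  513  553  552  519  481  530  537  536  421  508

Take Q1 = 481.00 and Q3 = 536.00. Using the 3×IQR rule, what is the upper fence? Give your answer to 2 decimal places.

701.00

IQR = Q3 − Q1 = 536.00 − 481.00 = 55.00.
Lower fence = Q1 − 3·IQR = 481.00 − 165.00 = 316.00.
Upper fence = Q3 + 3·IQR = 536.00 + 165.00 = 701.00.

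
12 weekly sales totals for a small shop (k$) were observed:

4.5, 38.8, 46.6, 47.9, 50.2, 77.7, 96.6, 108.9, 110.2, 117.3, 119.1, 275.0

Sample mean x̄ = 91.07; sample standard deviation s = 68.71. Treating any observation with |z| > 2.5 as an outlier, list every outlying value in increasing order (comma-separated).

Cutoffs at x̄ ± 2.5s: 91.07 ± 2.5·68.71 = [-80.705, 262.845].
275.0: z = 2.68, |z| > 2.5 → outlier.
Every other value lies within [-80.705, 262.845].

275.0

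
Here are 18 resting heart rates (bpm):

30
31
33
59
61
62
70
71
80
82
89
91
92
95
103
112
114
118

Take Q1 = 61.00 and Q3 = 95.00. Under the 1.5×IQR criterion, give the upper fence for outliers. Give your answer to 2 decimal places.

IQR = Q3 − Q1 = 95.00 − 61.00 = 34.00.
Lower fence = Q1 − 1.5·IQR = 61.00 − 51.00 = 10.00.
Upper fence = Q3 + 1.5·IQR = 95.00 + 51.00 = 146.00.

146.00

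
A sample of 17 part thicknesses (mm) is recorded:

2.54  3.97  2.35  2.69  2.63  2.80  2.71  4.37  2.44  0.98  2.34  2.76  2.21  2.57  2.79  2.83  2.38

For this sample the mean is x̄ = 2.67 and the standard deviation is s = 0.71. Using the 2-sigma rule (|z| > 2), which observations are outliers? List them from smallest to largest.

Cutoffs at x̄ ± 2s: 2.67 ± 2·0.71 = [1.25, 4.09].
0.98: z = -2.38, |z| > 2 → outlier.
4.37: z = 2.39, |z| > 2 → outlier.
Every other value lies within [1.25, 4.09].

0.98, 4.37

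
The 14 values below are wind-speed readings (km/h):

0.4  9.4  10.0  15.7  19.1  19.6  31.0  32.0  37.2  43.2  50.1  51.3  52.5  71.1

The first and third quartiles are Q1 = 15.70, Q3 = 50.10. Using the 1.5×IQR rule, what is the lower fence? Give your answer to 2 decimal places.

-35.90

IQR = Q3 − Q1 = 50.10 − 15.70 = 34.40.
Lower fence = Q1 − 1.5·IQR = 15.70 − 51.60 = -35.90.
Upper fence = Q3 + 1.5·IQR = 50.10 + 51.60 = 101.70.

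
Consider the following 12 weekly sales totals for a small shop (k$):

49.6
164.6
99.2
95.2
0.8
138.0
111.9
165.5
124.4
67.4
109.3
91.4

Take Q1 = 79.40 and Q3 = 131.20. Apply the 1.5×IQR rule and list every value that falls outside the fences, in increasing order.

0.8

IQR = Q3 − Q1 = 131.20 − 79.40 = 51.80.
Lower fence = Q1 − 1.5·IQR = 79.40 − 77.70 = 1.70.
Upper fence = Q3 + 1.5·IQR = 131.20 + 77.70 = 208.90.
0.8 < 1.70 → outlier.
All remaining values lie within [1.70, 208.90].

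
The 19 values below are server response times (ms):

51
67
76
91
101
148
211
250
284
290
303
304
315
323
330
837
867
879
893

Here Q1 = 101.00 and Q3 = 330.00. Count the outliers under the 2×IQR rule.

IQR = 229.00; fences at 101.00 − 458.00 = -357.00 and 330.00 + 458.00 = 788.00.
Outside the cutoffs: 837, 867, 879, 893.

4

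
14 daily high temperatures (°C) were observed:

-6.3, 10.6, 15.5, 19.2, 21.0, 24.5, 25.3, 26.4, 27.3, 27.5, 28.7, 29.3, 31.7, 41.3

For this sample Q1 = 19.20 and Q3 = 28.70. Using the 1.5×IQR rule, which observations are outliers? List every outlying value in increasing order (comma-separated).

IQR = Q3 − Q1 = 28.70 − 19.20 = 9.50.
Lower fence = Q1 − 1.5·IQR = 19.20 − 14.25 = 4.95.
Upper fence = Q3 + 1.5·IQR = 28.70 + 14.25 = 42.95.
-6.3 < 4.95 → outlier.
All remaining values lie within [4.95, 42.95].

-6.3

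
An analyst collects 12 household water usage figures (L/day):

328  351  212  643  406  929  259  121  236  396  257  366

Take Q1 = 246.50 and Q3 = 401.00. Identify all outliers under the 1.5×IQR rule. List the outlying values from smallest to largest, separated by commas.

643, 929

IQR = Q3 − Q1 = 401.00 − 246.50 = 154.50.
Lower fence = Q1 − 1.5·IQR = 246.50 − 231.75 = 14.75.
Upper fence = Q3 + 1.5·IQR = 401.00 + 231.75 = 632.75.
643 > 632.75 → outlier.
929 > 632.75 → outlier.
All remaining values lie within [14.75, 632.75].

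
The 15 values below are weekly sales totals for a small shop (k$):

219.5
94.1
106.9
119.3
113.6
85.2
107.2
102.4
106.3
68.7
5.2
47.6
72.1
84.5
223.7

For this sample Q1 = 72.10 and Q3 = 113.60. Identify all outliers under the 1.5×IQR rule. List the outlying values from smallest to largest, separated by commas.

IQR = Q3 − Q1 = 113.60 − 72.10 = 41.50.
Lower fence = Q1 − 1.5·IQR = 72.10 − 62.25 = 9.85.
Upper fence = Q3 + 1.5·IQR = 113.60 + 62.25 = 175.85.
5.2 < 9.85 → outlier.
219.5 > 175.85 → outlier.
223.7 > 175.85 → outlier.
All remaining values lie within [9.85, 175.85].

5.2, 219.5, 223.7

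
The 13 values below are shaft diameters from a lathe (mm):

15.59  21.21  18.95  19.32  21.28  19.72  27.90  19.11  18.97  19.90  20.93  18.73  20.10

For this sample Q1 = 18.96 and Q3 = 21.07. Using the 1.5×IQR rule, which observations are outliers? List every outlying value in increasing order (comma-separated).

15.59, 27.90

IQR = Q3 − Q1 = 21.07 − 18.96 = 2.11.
Lower fence = Q1 − 1.5·IQR = 18.96 − 3.165 = 15.795.
Upper fence = Q3 + 1.5·IQR = 21.07 + 3.165 = 24.235.
15.59 < 15.795 → outlier.
27.90 > 24.235 → outlier.
All remaining values lie within [15.795, 24.235].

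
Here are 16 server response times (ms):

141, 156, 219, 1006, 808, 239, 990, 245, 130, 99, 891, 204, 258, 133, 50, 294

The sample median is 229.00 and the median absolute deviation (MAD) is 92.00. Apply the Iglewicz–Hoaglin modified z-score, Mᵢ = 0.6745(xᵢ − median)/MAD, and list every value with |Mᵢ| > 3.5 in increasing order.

808, 891, 990, 1006

|Mᵢ| > 3.5 ⇔ |xᵢ − 229.00| > 3.5·92.00/0.6745 = 477.39.
So outliers lie outside [-248.39, 706.39].
808: M = 4.24 → outlier.
891: M = 4.85 → outlier.
990: M = 5.58 → outlier.
1006: M = 5.70 → outlier.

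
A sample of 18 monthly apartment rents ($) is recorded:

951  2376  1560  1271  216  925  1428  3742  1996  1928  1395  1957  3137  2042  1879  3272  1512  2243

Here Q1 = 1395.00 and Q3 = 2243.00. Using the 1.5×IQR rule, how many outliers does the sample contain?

IQR = 848.00; fences at 1395.00 − 1272.00 = 123.00 and 2243.00 + 1272.00 = 3515.00.
Outside the cutoffs: 3742.

1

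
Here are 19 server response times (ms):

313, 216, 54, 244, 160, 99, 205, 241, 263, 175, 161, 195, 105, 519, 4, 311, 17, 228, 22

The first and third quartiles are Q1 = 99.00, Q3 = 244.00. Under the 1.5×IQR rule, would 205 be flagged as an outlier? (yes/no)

IQR = Q3 − Q1 = 244.00 − 99.00 = 145.00.
Lower fence = Q1 − 1.5·IQR = 99.00 − 217.50 = -118.50.
Upper fence = Q3 + 1.5·IQR = 244.00 + 217.50 = 461.50.
205 lies within [-118.50, 461.50].

no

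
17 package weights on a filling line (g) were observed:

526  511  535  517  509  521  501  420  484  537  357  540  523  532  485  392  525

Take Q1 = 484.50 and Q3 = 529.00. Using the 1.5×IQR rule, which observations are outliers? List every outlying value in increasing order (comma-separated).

IQR = Q3 − Q1 = 529.00 − 484.50 = 44.50.
Lower fence = Q1 − 1.5·IQR = 484.50 − 66.75 = 417.75.
Upper fence = Q3 + 1.5·IQR = 529.00 + 66.75 = 595.75.
357 < 417.75 → outlier.
392 < 417.75 → outlier.
All remaining values lie within [417.75, 595.75].

357, 392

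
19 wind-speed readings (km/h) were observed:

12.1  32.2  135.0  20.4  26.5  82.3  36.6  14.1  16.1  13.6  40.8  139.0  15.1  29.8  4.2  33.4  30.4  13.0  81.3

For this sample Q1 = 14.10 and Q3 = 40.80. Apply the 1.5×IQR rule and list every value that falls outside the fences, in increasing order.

81.3, 82.3, 135.0, 139.0

IQR = Q3 − Q1 = 40.80 − 14.10 = 26.70.
Lower fence = Q1 − 1.5·IQR = 14.10 − 40.05 = -25.95.
Upper fence = Q3 + 1.5·IQR = 40.80 + 40.05 = 80.85.
81.3 > 80.85 → outlier.
82.3 > 80.85 → outlier.
135.0 > 80.85 → outlier.
139.0 > 80.85 → outlier.
All remaining values lie within [-25.95, 80.85].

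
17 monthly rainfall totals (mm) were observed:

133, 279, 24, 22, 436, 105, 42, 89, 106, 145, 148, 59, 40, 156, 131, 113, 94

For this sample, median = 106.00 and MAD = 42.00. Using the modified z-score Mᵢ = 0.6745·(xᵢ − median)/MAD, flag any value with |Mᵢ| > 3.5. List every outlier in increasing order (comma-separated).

|Mᵢ| > 3.5 ⇔ |xᵢ − 106.00| > 3.5·42.00/0.6745 = 217.94.
So outliers lie outside [-111.94, 323.94].
436: M = 5.30 → outlier.

436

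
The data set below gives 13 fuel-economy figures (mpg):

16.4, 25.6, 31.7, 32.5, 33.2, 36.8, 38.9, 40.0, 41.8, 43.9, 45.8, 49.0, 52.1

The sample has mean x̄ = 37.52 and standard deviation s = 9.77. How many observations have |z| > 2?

1

Cutoffs: x̄ ± 2s = [17.98, 57.06].
Outside the cutoffs: 16.4.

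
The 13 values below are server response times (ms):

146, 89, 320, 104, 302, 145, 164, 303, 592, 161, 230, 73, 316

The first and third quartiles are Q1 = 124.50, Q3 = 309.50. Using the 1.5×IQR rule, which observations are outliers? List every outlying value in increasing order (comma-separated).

592

IQR = Q3 − Q1 = 309.50 − 124.50 = 185.00.
Lower fence = Q1 − 1.5·IQR = 124.50 − 277.50 = -153.00.
Upper fence = Q3 + 1.5·IQR = 309.50 + 277.50 = 587.00.
592 > 587.00 → outlier.
All remaining values lie within [-153.00, 587.00].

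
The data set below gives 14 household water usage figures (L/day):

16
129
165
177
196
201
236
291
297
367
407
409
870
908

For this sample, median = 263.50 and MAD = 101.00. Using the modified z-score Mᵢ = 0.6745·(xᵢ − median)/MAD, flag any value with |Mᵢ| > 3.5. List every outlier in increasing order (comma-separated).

870, 908

|Mᵢ| > 3.5 ⇔ |xᵢ − 263.50| > 3.5·101.00/0.6745 = 524.09.
So outliers lie outside [-260.59, 787.59].
870: M = 4.05 → outlier.
908: M = 4.30 → outlier.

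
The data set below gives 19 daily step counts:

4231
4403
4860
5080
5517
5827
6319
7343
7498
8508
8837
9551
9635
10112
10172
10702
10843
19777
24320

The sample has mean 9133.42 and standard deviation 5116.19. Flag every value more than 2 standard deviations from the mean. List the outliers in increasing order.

19777, 24320

Cutoffs at x̄ ± 2s: 9133.42 ± 2·5116.19 = [-1098.96, 19365.80].
19777: z = 2.08, |z| > 2 → outlier.
24320: z = 2.97, |z| > 2 → outlier.
Every other value lies within [-1098.96, 19365.80].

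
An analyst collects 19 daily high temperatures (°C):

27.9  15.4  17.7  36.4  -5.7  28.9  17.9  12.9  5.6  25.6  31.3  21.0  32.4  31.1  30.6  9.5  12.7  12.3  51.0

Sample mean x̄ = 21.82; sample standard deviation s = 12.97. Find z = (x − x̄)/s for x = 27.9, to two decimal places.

z = (27.9 − 21.82) / 12.97 = 0.47.

0.47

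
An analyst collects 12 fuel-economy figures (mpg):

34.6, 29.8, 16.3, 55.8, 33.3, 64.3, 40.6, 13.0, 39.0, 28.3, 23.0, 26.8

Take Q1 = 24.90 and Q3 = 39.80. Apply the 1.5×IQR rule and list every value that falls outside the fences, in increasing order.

64.3

IQR = Q3 − Q1 = 39.80 − 24.90 = 14.90.
Lower fence = Q1 − 1.5·IQR = 24.90 − 22.35 = 2.55.
Upper fence = Q3 + 1.5·IQR = 39.80 + 22.35 = 62.15.
64.3 > 62.15 → outlier.
All remaining values lie within [2.55, 62.15].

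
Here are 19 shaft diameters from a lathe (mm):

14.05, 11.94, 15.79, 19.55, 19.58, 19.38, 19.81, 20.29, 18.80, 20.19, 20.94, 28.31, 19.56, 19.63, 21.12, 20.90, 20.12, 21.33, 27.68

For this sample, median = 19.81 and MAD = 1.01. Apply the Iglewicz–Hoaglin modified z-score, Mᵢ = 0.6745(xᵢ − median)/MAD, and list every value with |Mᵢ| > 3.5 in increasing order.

11.94, 14.05, 27.68, 28.31

|Mᵢ| > 3.5 ⇔ |xᵢ − 19.81| > 3.5·1.01/0.6745 = 5.24.
So outliers lie outside [14.57, 25.05].
11.94: M = -5.26 → outlier.
14.05: M = -3.85 → outlier.
27.68: M = 5.26 → outlier.
28.31: M = 5.68 → outlier.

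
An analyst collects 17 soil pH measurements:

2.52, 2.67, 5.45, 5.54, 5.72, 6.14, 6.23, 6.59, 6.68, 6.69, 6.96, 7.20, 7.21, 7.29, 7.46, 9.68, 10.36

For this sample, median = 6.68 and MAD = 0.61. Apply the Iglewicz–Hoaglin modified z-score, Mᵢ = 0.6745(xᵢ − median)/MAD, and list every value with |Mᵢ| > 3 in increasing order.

|Mᵢ| > 3 ⇔ |xᵢ − 6.68| > 3·0.61/0.6745 = 2.71.
So outliers lie outside [3.97, 9.39].
2.52: M = -4.60 → outlier.
2.67: M = -4.43 → outlier.
9.68: M = 3.32 → outlier.
10.36: M = 4.07 → outlier.

2.52, 2.67, 9.68, 10.36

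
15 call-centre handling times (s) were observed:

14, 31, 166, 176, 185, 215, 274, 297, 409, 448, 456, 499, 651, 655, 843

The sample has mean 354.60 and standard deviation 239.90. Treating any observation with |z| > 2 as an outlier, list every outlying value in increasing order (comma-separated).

843

Cutoffs at x̄ ± 2s: 354.60 ± 2·239.90 = [-125.20, 834.40].
843: z = 2.04, |z| > 2 → outlier.
Every other value lies within [-125.20, 834.40].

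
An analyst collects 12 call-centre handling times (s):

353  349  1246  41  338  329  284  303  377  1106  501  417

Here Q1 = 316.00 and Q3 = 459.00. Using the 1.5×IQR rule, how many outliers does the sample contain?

IQR = 143.00; fences at 316.00 − 214.50 = 101.50 and 459.00 + 214.50 = 673.50.
Outside the cutoffs: 41, 1106, 1246.

3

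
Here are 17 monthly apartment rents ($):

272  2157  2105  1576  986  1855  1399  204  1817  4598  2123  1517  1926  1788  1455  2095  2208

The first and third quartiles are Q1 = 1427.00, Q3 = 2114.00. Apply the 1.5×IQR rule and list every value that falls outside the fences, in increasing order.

IQR = Q3 − Q1 = 2114.00 − 1427.00 = 687.00.
Lower fence = Q1 − 1.5·IQR = 1427.00 − 1030.50 = 396.50.
Upper fence = Q3 + 1.5·IQR = 2114.00 + 1030.50 = 3144.50.
204 < 396.50 → outlier.
272 < 396.50 → outlier.
4598 > 3144.50 → outlier.
All remaining values lie within [396.50, 3144.50].

204, 272, 4598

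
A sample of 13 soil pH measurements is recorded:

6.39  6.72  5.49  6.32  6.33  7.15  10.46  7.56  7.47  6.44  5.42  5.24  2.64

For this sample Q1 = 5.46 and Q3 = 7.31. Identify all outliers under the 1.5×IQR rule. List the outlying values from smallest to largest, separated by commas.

IQR = Q3 − Q1 = 7.31 − 5.46 = 1.85.
Lower fence = Q1 − 1.5·IQR = 5.46 − 2.775 = 2.685.
Upper fence = Q3 + 1.5·IQR = 7.31 + 2.775 = 10.085.
2.64 < 2.685 → outlier.
10.46 > 10.085 → outlier.
All remaining values lie within [2.685, 10.085].

2.64, 10.46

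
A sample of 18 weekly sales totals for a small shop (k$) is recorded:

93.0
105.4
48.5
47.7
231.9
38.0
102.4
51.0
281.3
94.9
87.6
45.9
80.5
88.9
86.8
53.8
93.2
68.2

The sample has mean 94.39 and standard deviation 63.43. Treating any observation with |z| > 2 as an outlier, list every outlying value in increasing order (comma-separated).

231.9, 281.3

Cutoffs at x̄ ± 2s: 94.39 ± 2·63.43 = [-32.47, 221.25].
231.9: z = 2.17, |z| > 2 → outlier.
281.3: z = 2.95, |z| > 2 → outlier.
Every other value lies within [-32.47, 221.25].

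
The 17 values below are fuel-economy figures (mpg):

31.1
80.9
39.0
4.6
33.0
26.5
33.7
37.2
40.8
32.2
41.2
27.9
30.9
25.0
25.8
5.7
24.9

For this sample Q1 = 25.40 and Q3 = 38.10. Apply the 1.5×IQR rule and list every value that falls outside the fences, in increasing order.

4.6, 5.7, 80.9

IQR = Q3 − Q1 = 38.10 − 25.40 = 12.70.
Lower fence = Q1 − 1.5·IQR = 25.40 − 19.05 = 6.35.
Upper fence = Q3 + 1.5·IQR = 38.10 + 19.05 = 57.15.
4.6 < 6.35 → outlier.
5.7 < 6.35 → outlier.
80.9 > 57.15 → outlier.
All remaining values lie within [6.35, 57.15].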